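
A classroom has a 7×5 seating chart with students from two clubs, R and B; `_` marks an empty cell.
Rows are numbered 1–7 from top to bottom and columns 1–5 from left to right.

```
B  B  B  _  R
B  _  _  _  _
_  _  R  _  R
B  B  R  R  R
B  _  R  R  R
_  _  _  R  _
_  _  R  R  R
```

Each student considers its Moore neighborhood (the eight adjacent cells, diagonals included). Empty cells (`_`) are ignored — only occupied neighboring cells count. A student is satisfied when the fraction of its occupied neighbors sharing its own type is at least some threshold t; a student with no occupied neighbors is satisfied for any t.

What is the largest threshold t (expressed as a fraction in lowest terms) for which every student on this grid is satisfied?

2/5

(1,1)B 2/2
(1,2)B 3/3
(1,3)B 1/1
(1,5)R — no occupied neighbors
(2,1)B 2/2
(3,3)R 2/3
(3,5)R 2/2
(4,1)B 2/2
(4,2)B 2/5
(4,3)R 4/5
(4,4)R 7/7
(4,5)R 4/4
(5,1)B 2/2
(5,3)R 4/5
(5,4)R 6/6
(5,5)R 4/4
(6,4)R 6/6
(7,3)R 2/2
(7,4)R 3/3
(7,5)R 2/2
The smallest same-type fraction is 2/5 at (4,2), which reduces to 2/5. Any threshold above that leaves this student unsatisfied.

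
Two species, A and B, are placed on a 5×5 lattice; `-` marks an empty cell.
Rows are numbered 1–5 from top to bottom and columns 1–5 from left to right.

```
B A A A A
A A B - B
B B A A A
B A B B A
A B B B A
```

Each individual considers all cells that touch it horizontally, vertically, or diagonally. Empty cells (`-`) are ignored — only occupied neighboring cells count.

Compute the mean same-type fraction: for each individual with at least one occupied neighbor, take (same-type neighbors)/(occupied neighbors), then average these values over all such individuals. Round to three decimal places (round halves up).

(1,1)B 0/3
(1,2)A 3/5
(1,3)A 3/4
(1,4)A 2/4
(1,5)A 1/2
(2,1)A 2/5
(2,2)A 4/8
(2,3)B 1/7
(2,5)B 0/4
(3,1)B 2/5
(3,2)B 4/8
(3,3)A 3/7
(3,4)A 3/7
(3,5)A 2/4
(4,1)B 3/5
(4,2)A 2/8
(4,3)B 5/8
(4,4)B 3/8
(4,5)A 3/5
(5,1)A 1/3
(5,2)B 3/5
(5,3)B 4/5
(5,4)B 3/5
(5,5)A 1/3
Sum over 24 individuals: 0/3 + 3/5 + 3/4 + 2/4 + 1/2 + 2/5 + 4/8 + 1/7 + 0/4 + 2/5 + 4/8 + 3/7 + 3/7 + 2/4 + 3/5 + 2/8 + 5/8 + 3/8 + 3/5 + 1/3 + 3/5 + 4/5 + 3/5 + 1/3 = 323/30; mean = 323/30 ÷ 24 = 323/720 = 0.448611… → 0.449.

0.449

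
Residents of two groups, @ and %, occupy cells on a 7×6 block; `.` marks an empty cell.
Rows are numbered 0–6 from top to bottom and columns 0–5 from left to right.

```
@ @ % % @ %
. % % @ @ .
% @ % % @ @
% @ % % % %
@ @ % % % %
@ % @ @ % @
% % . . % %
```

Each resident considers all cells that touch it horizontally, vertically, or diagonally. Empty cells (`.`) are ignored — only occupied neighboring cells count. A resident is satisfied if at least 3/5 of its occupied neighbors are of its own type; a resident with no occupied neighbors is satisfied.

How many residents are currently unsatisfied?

23

Row 0: (0,0)@ 1/2 unhappy · (0,1)@ 1/4 unhappy · (0,2)% 3/5 ok · (0,3)% 2/5 unhappy · (0,4)@ 2/4 unhappy · (0,5)% 0/2 unhappy
Row 1: (1,1)% 4/7 unhappy · (1,2)% 5/8 ok · (1,3)@ 3/8 unhappy · (1,4)@ 4/7 unhappy
Row 2: (2,0)% 2/4 unhappy · (2,1)@ 1/7 unhappy · (2,2)% 5/8 ok · (2,3)% 5/8 ok · (2,4)@ 3/7 unhappy · (2,5)@ 2/4 unhappy
Row 3: (3,0)% 1/5 unhappy · (3,1)@ 3/8 unhappy · (3,2)% 5/8 ok · (3,3)% 7/8 ok · (3,4)% 6/8 ok · (3,5)% 3/5 ok
Row 4: (4,0)@ 3/5 ok · (4,1)@ 4/8 unhappy · (4,2)% 4/8 unhappy · (4,3)% 6/8 ok · (4,4)% 6/8 ok · (4,5)% 4/5 ok
Row 5: (5,0)@ 2/5 unhappy · (5,1)% 3/7 unhappy · (5,2)@ 2/6 unhappy · (5,3)@ 1/6 unhappy · (5,4)% 5/7 ok · (5,5)@ 0/5 unhappy
Row 6: (6,0)% 2/3 ok · (6,1)% 2/4 unhappy · (6,4)% 2/4 unhappy · (6,5)% 2/3 ok
Unsatisfied: (0,0), (0,1), (0,3), (0,4), (0,5), (1,1), (1,3), (1,4), (2,0), (2,1), (2,4), (2,5), (3,0), (3,1), (4,1), (4,2), (5,0), (5,1), (5,2), (5,3), (5,5), (6,1), (6,4) — 23 in total.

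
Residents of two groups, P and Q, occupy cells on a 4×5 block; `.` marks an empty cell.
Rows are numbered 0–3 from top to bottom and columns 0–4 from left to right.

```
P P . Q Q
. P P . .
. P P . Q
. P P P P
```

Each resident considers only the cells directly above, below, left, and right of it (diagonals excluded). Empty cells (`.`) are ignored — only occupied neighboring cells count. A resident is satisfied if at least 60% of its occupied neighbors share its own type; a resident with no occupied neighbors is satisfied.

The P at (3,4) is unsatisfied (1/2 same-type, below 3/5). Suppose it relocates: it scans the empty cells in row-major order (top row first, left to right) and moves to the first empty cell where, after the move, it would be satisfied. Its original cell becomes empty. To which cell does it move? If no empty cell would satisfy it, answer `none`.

(0,2)

Vacating (3,4). Empty cells in order:
  (0,2): 2/3 same-type → satisfied — stop here.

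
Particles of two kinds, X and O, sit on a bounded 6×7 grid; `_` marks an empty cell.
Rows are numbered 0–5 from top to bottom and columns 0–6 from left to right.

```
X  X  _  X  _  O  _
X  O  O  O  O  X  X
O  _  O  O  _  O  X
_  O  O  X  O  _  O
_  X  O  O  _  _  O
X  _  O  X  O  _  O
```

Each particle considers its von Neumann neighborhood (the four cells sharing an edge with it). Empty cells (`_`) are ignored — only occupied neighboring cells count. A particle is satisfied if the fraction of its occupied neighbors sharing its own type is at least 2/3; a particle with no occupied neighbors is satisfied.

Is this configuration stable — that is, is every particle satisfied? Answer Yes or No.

No

Row 0: (0,0)X 2/2 ✓ · (0,1)X 1/2 ✗ · (0,3)X 0/1 ✗ · (0,5)O 0/1 ✗
Row 1: (1,0)X 1/3 ✗ · (1,1)O 1/3 ✗ · (1,2)O 3/3 ✓ · (1,3)O 3/4 ✓ · (1,4)O 1/2 ✗ · (1,5)X 1/4 ✗ · (1,6)X 2/2 ✓
Row 2: (2,0)O 0/1 ✗ · (2,2)O 3/3 ✓ · (2,3)O 2/3 ✓ · (2,5)O 0/2 ✗ · (2,6)X 1/3 ✗
Row 3: (3,1)O 1/2 ✗ · (3,2)O 3/4 ✓ · (3,3)X 0/4 ✗ · (3,4)O 0/1 ✗ · (3,6)O 1/2 ✗
Row 4: (4,1)X 0/2 ✗ · (4,2)O 3/4 ✓ · (4,3)O 1/3 ✗ · (4,6)O 2/2 ✓
Row 5: (5,0)X 0/0 ✓ · (5,2)O 1/2 ✗ · (5,3)X 0/3 ✗ · (5,4)O 0/1 ✗ · (5,6)O 1/1 ✓
For instance (0,1) has only 1/2 same-type neighbors, below 2/3.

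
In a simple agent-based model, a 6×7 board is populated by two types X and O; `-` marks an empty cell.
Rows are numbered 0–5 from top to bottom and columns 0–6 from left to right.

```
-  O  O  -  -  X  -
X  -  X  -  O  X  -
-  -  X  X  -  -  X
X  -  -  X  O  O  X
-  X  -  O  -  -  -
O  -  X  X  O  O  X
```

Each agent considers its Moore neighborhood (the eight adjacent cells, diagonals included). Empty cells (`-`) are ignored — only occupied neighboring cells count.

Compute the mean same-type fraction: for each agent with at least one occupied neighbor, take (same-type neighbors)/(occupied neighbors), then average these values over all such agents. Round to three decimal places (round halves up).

(0,1)O 1/3
(0,2)O 1/2
(0,5)X 1/2
(1,0)X 0/1
(1,2)X 2/4
(1,4)O 0/3
(1,5)X 2/3
(2,2)X 3/3
(2,3)X 3/5
(2,6)X 2/3
(3,0)X 1/1
(3,3)X 2/4
(3,4)O 2/4
(3,5)O 1/3
(3,6)X 1/2
(4,1)X 2/3
(4,3)O 2/5
(5,0)O 0/1
(5,2)X 2/3
(5,3)X 1/3
(5,4)O 2/3
(5,5)O 1/2
(5,6)X 0/1
Sum over 23 agents: 1/3 + 1/2 + 1/2 + 0/1 + 2/4 + 0/3 + 2/3 + 3/3 + 3/5 + 2/3 + 1/1 + 2/4 + 2/4 + 1/3 + 1/2 + 2/3 + 2/5 + 0/1 + 2/3 + 1/3 + 2/3 + 1/2 + 0/1 = 65/6; mean = 65/6 ÷ 23 = 65/138 = 0.471014… → 0.471.

0.471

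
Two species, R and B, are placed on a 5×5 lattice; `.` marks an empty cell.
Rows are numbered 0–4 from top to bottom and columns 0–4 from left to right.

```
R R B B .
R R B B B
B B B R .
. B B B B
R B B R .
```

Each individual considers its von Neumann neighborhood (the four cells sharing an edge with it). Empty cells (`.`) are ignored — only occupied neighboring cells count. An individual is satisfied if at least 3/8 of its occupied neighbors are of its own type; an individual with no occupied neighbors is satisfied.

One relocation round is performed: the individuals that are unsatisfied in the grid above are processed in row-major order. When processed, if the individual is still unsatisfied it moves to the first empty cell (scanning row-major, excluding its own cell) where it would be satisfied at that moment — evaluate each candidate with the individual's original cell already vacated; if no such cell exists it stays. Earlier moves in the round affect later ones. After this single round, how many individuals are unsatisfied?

Initially unsatisfied (in order): (2,3), (4,0), (4,3).
  (2,3) → (4,4).
  (4,0): no empty cell satisfies it; stays.
  (4,3): no empty cell satisfies it; stays.
Resulting grid:
R R B B .
R R B B B
B B B . .
. B B B B
R B B R R
Unsatisfied now: (4,0), (4,3).

2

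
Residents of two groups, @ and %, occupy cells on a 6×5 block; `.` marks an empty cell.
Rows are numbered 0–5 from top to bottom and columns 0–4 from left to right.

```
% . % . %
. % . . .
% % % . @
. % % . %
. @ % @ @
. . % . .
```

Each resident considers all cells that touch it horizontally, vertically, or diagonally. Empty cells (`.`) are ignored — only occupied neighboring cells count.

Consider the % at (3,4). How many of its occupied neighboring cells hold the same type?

Occupied neighbors of (3,4): (2,4)=@, (4,3)=@, (4,4)=@.
Same type (%): 0 of 3.

0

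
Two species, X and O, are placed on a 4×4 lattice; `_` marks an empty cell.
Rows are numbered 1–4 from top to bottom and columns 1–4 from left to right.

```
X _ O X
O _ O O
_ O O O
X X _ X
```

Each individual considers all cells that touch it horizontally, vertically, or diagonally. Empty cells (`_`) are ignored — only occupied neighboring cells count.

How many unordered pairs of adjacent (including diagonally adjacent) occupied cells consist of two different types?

9

Scan each occupied cell's neighbors to the right and below (and the two forward diagonals) so each pair is counted once.
From row 1: 4 unlike of 6 pairs (running 4/6).
From row 2: 0 unlike of 7 pairs (running 4/13).
From row 3: 5 unlike of 7 pairs (running 9/20).
From row 4: 0 unlike of 1 pairs (running 9/21).
Total adjacent occupied pairs: 21; unlike-type pairs: 9.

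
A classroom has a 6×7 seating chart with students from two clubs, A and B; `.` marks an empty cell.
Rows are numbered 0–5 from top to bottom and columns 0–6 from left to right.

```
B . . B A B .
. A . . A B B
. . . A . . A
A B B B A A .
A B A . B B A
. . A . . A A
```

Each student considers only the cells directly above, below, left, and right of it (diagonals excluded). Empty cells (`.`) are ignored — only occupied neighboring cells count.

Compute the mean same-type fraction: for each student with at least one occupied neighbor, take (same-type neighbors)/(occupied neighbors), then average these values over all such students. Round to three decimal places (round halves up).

Row 0: (0,0)B — no occupied neighbors · (0,3)B 0/1 · (0,4)A 1/3 · (0,5)B 1/2
Row 1: (1,1)A — no occupied neighbors · (1,4)A 1/2 · (1,5)B 2/3 · (1,6)B 1/2
Row 2: (2,3)A 0/1 · (2,6)A 0/1
Row 3: (3,0)A 1/2 · (3,1)B 2/3 · (3,2)B 2/3 · (3,3)B 1/3 · (3,4)A 1/3 · (3,5)A 1/2
Row 4: (4,0)A 1/2 · (4,1)B 1/3 · (4,2)A 1/3 · (4,4)B 1/2 · (4,5)B 1/4 · (4,6)A 1/2
Row 5: (5,2)A 1/1 · (5,5)A 1/2 · (5,6)A 2/2
Sum over 23 students: 0/1 + 1/3 + 1/2 + 1/2 + 2/3 + 1/2 + 0/1 + 0/1 + 1/2 + 2/3 + 2/3 + 1/3 + 1/3 + 1/2 + 1/2 + 1/3 + 1/3 + 1/2 + 1/4 + 1/2 + 1/1 + 1/2 + 2/2 = 125/12; mean = 125/12 ÷ 23 = 125/276 = 0.452898… → 0.453.

0.453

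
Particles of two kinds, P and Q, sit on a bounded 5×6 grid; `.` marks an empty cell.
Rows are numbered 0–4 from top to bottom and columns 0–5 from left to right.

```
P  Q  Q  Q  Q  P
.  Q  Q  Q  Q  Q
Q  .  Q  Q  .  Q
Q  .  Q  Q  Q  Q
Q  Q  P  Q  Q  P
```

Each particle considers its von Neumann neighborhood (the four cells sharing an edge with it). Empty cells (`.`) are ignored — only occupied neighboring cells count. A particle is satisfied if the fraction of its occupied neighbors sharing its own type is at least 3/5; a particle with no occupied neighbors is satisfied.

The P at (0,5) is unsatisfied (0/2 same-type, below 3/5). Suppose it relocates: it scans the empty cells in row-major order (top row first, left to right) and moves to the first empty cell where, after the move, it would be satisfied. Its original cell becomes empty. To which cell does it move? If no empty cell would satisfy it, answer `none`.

Vacating (0,5). Empty cells in order:
  (1,0): 1/3 same-type → still unsatisfied.
  (2,1): 0/3 same-type → still unsatisfied.
  (2,4): 0/4 same-type → still unsatisfied.
  (3,1): 0/3 same-type → still unsatisfied.

none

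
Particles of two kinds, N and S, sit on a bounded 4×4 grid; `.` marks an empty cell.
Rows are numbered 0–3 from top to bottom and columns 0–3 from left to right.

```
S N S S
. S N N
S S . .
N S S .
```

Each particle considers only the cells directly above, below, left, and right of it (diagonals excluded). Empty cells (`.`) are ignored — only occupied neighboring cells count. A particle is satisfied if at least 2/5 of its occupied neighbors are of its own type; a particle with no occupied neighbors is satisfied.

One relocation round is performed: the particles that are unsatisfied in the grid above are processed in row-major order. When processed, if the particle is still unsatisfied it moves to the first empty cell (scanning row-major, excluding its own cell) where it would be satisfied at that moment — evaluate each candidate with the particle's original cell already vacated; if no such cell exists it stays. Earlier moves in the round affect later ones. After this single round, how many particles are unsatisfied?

Initially unsatisfied (in order): (0,0), (0,1), (0,2), (1,1), (1,2), (3,0).
  (0,0) → (1,0).
  (0,1) → (2,3).
  (0,2): now satisfied by earlier moves; stays.
  (1,1): now satisfied by earlier moves; stays.
  (1,2) → (3,3).
  (3,0): no empty cell satisfies it; stays.
Resulting grid:
. . S S
S S . N
S S . N
N S S N
Unsatisfied now: (3,0).

1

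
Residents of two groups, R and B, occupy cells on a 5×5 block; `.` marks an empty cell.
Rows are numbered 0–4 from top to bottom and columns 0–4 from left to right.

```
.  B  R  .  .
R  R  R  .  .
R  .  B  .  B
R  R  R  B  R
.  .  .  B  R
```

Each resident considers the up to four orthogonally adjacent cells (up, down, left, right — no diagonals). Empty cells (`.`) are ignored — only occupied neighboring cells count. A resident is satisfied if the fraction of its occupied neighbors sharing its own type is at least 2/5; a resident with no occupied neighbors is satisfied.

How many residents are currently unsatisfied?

Row 0: (0,1)B 0/2 not · (0,2)R 1/2 satisfied
Row 1: (1,0)R 2/2 satisfied · (1,1)R 2/3 satisfied · (1,2)R 2/3 satisfied
Row 2: (2,0)R 2/2 satisfied · (2,2)B 0/2 not · (2,4)B 0/1 not
Row 3: (3,0)R 2/2 satisfied · (3,1)R 2/2 satisfied · (3,2)R 1/3 not · (3,3)B 1/3 not · (3,4)R 1/3 not
Row 4: (4,3)B 1/2 satisfied · (4,4)R 1/2 satisfied
Unsatisfied: (0,1), (2,2), (2,4), (3,2), (3,3), (3,4) — 6 in total.

6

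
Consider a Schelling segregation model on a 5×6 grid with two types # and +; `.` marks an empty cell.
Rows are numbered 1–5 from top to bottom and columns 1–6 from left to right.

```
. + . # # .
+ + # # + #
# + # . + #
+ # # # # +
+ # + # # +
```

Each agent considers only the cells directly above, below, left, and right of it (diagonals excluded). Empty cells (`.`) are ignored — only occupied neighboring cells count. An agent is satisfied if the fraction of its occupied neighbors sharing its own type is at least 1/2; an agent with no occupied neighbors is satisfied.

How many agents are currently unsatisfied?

9

(1,2)+ 1/1 ✓
(1,4)# 2/2 ✓
(1,5)# 1/2 ✓
(2,1)+ 1/2 ✓
(2,2)+ 3/4 ✓
(2,3)# 2/3 ✓
(2,4)# 2/3 ✓
(2,5)+ 1/4 ✗
(2,6)# 1/2 ✓
(3,1)# 0/3 ✗
(3,2)+ 1/4 ✗
(3,3)# 2/3 ✓
(3,5)+ 1/3 ✗
(3,6)# 1/3 ✗
(4,1)+ 1/3 ✗
(4,2)# 2/4 ✓
(4,3)# 3/4 ✓
(4,4)# 3/3 ✓
(4,5)# 2/4 ✓
(4,6)+ 1/3 ✗
(5,1)+ 1/2 ✓
(5,2)# 1/3 ✗
(5,3)+ 0/3 ✗
(5,4)# 2/3 ✓
(5,5)# 2/3 ✓
(5,6)+ 1/2 ✓
Unsatisfied: (2,5), (3,1), (3,2), (3,5), (3,6), (4,1), (4,6), (5,2), (5,3) — 9 in total.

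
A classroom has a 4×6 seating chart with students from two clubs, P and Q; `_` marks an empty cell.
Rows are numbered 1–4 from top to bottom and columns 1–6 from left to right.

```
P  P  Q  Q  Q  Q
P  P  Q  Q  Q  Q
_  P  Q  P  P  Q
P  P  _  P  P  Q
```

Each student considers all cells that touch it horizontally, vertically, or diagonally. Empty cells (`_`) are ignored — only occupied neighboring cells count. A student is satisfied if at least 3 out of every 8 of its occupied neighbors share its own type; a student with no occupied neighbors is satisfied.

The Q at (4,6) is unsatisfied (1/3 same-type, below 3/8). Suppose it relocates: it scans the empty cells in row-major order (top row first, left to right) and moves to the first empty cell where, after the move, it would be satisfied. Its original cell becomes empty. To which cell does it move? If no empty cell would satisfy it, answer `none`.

Vacating (4,6). Empty cells in order:
  (3,1): 0/5 same-type → still unsatisfied.
  (4,3): 1/5 same-type → still unsatisfied.

none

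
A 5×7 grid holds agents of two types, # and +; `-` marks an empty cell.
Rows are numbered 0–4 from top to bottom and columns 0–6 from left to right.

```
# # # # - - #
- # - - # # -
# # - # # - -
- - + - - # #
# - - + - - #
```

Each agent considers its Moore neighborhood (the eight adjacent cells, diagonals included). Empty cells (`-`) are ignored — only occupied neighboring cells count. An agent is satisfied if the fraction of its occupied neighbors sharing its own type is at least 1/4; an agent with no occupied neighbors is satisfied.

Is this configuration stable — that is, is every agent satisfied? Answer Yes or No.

Yes

(0,0)# 2/2 ✓
(0,1)# 3/3 ✓
(0,2)# 3/3 ✓
(0,3)# 2/2 ✓
(0,6)# 1/1 ✓
(1,1)# 5/5 ✓
(1,4)# 4/4 ✓
(1,5)# 3/3 ✓
(2,0)# 2/2 ✓
(2,1)# 2/3 ✓
(2,3)# 2/3 ✓
(2,4)# 4/4 ✓
(3,2)+ 1/3 ✓
(3,5)# 3/3 ✓
(3,6)# 2/2 ✓
(4,0)# 0/0 ✓
(4,3)+ 1/1 ✓
(4,6)# 2/2 ✓
All meet the threshold, so the configuration is stable.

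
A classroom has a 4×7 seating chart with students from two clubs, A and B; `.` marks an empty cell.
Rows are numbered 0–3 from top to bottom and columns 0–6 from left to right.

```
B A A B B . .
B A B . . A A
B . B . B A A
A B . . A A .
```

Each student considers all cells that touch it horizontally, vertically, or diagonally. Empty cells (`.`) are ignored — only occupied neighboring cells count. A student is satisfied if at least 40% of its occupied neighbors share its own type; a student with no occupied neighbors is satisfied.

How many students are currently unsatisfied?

4

Row 0: (0,0)B 1/3 ✗ · (0,1)A 2/5 ✓ · (0,2)A 2/4 ✓ · (0,3)B 2/3 ✓ · (0,4)B 1/2 ✓
Row 1: (1,0)B 2/4 ✓ · (1,1)A 2/7 ✗ · (1,2)B 2/5 ✓ · (1,5)A 3/5 ✓ · (1,6)A 3/3 ✓
Row 2: (2,0)B 2/4 ✓ · (2,2)B 2/3 ✓ · (2,4)B 0/4 ✗ · (2,5)A 5/6 ✓ · (2,6)A 4/4 ✓
Row 3: (3,0)A 0/2 ✗ · (3,1)B 2/3 ✓ · (3,4)A 2/3 ✓ · (3,5)A 3/4 ✓
Unsatisfied: (0,0), (1,1), (2,4), (3,0) — 4 in total.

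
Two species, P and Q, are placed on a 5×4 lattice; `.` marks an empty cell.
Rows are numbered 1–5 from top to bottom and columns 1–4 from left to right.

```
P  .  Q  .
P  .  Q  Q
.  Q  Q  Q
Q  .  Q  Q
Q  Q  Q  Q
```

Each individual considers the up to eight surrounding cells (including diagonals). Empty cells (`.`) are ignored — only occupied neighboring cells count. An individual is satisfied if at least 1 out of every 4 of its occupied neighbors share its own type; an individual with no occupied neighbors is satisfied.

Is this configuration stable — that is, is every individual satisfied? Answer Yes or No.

Row 1: (1,1)P 1/1 ✓ · (1,3)Q 2/2 ✓
Row 2: (2,1)P 1/2 ✓ · (2,3)Q 5/5 ✓ · (2,4)Q 4/4 ✓
Row 3: (3,2)Q 4/5 ✓ · (3,3)Q 6/6 ✓ · (3,4)Q 5/5 ✓
Row 4: (4,1)Q 3/3 ✓ · (4,3)Q 7/7 ✓ · (4,4)Q 5/5 ✓
Row 5: (5,1)Q 2/2 ✓ · (5,2)Q 4/4 ✓ · (5,3)Q 4/4 ✓ · (5,4)Q 3/3 ✓
All meet the threshold, so the configuration is stable.

Yes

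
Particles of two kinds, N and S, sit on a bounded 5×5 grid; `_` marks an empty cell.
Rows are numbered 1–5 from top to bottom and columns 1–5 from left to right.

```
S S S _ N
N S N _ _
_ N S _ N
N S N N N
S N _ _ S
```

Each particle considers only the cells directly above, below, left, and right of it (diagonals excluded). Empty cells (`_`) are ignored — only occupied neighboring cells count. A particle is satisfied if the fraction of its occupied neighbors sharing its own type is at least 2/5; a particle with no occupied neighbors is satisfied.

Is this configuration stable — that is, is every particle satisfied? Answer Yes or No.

No

Row 1: (1,1)S 1/2 ✓ · (1,2)S 3/3 ✓ · (1,3)S 1/2 ✓ · (1,5)N 0/0 ✓
Row 2: (2,1)N 0/2 ✗ · (2,2)S 1/4 ✗ · (2,3)N 0/3 ✗
Row 3: (3,2)N 0/3 ✗ · (3,3)S 0/3 ✗ · (3,5)N 1/1 ✓
Row 4: (4,1)N 0/2 ✗ · (4,2)S 0/4 ✗ · (4,3)N 1/3 ✗ · (4,4)N 2/2 ✓ · (4,5)N 2/3 ✓
Row 5: (5,1)S 0/2 ✗ · (5,2)N 0/2 ✗ · (5,5)S 0/1 ✗
For instance (2,1) has only 0/2 same-type neighbors, below 2/5.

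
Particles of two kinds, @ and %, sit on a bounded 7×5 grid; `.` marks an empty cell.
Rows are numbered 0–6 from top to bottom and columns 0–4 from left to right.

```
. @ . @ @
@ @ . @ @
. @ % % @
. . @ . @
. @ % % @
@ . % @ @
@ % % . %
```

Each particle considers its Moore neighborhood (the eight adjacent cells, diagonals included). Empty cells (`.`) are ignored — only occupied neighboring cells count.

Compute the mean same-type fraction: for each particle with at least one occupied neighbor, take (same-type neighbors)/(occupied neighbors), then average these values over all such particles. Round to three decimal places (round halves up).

Row 0: (0,1)@ 2/2 · (0,3)@ 3/3 · (0,4)@ 3/3
Row 1: (1,0)@ 3/3 · (1,1)@ 3/4 · (1,3)@ 4/6 · (1,4)@ 4/5
Row 2: (2,1)@ 3/4 · (2,2)% 1/5 · (2,3)% 1/6 · (2,4)@ 3/4
Row 3: (3,2)@ 2/6 · (3,4)@ 2/4
Row 4: (4,1)@ 2/4 · (4,2)% 2/5 · (4,3)% 2/7 · (4,4)@ 3/4
Row 5: (5,0)@ 2/3 · (5,2)% 4/6 · (5,3)@ 2/7 · (5,4)@ 2/4
Row 6: (6,0)@ 1/2 · (6,1)% 2/4 · (6,2)% 2/3 · (6,4)% 0/2
Sum over 25 particles: 2/2 + 3/3 + 3/3 + 3/3 + 3/4 + 4/6 + 4/5 + 3/4 + 1/5 + 1/6 + 3/4 + 2/6 + 2/4 + 2/4 + 2/5 + 2/7 + 3/4 + 2/3 + 4/6 + 2/7 + 2/4 + 1/2 + 2/4 + 2/3 + 0/2 = 1537/105; mean = 1537/105 ÷ 25 = 1537/2625 = 0.585523… → 0.586.

0.586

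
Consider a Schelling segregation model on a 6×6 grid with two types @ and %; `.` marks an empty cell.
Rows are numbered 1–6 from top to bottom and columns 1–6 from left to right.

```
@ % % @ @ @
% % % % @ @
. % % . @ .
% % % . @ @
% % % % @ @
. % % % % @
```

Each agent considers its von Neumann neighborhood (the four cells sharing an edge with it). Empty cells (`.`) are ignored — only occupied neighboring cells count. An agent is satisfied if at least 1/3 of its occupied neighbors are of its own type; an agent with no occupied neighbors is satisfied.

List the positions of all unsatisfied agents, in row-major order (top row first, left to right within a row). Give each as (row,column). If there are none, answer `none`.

(1,1)

(1,1)@ 0/2 not
(1,2)% 2/3 satisfied
(1,3)% 2/3 satisfied
(1,4)@ 1/3 satisfied
(1,5)@ 3/3 satisfied
(1,6)@ 2/2 satisfied
(2,1)% 1/2 satisfied
(2,2)% 4/4 satisfied
(2,3)% 4/4 satisfied
(2,4)% 1/3 satisfied
(2,5)@ 3/4 satisfied
(2,6)@ 2/2 satisfied
(3,2)% 3/3 satisfied
(3,3)% 3/3 satisfied
(3,5)@ 2/2 satisfied
(4,1)% 2/2 satisfied
(4,2)% 4/4 satisfied
(4,3)% 3/3 satisfied
(4,5)@ 3/3 satisfied
(4,6)@ 2/2 satisfied
(5,1)% 2/2 satisfied
(5,2)% 4/4 satisfied
(5,3)% 4/4 satisfied
(5,4)% 2/3 satisfied
(5,5)@ 2/4 satisfied
(5,6)@ 3/3 satisfied
(6,2)% 2/2 satisfied
(6,3)% 3/3 satisfied
(6,4)% 3/3 satisfied
(6,5)% 1/3 satisfied
(6,6)@ 1/2 satisfied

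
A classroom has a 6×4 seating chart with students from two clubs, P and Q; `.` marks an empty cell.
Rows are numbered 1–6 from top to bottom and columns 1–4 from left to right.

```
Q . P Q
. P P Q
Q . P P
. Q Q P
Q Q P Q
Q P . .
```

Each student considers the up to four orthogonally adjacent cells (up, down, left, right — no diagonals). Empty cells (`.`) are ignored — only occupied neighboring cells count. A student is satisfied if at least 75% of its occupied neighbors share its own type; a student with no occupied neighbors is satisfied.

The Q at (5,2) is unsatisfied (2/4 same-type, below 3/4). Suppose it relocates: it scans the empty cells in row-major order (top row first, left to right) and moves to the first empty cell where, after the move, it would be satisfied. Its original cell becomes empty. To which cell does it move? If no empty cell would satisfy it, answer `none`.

Vacating (5,2). Empty cells in order:
  (1,2): 1/3 same-type → still unsatisfied.
  (2,1): 2/3 same-type → still unsatisfied.
  (3,2): 2/4 same-type → still unsatisfied.
  (4,1): 3/3 same-type → satisfied — stop here.

(4,1)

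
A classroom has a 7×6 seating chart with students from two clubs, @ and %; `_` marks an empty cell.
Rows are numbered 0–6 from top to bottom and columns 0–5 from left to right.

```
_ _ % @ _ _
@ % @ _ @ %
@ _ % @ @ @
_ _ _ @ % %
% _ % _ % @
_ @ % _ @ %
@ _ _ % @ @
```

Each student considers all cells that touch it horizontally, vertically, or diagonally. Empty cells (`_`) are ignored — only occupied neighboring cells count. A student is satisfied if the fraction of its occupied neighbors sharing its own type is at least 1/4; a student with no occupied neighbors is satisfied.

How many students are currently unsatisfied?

4

Row 0: (0,2)% 1/3 satisfied · (0,3)@ 2/3 satisfied
Row 1: (1,0)@ 1/2 satisfied · (1,1)% 2/5 satisfied · (1,2)@ 2/5 satisfied · (1,4)@ 4/5 satisfied · (1,5)% 0/3 not
Row 2: (2,0)@ 1/2 satisfied · (2,2)% 1/4 satisfied · (2,3)@ 4/6 satisfied · (2,4)@ 4/7 satisfied · (2,5)@ 2/5 satisfied
Row 3: (3,3)@ 2/6 satisfied · (3,4)% 2/7 satisfied · (3,5)% 2/5 satisfied
Row 4: (4,0)% 0/1 not · (4,2)% 1/3 satisfied · (4,4)% 3/6 satisfied · (4,5)@ 1/5 not
Row 5: (5,1)@ 1/4 satisfied · (5,2)% 2/3 satisfied · (5,4)@ 3/6 satisfied · (5,5)% 1/5 not
Row 6: (6,0)@ 1/1 satisfied · (6,3)% 1/3 satisfied · (6,4)@ 2/4 satisfied · (6,5)@ 2/3 satisfied
Unsatisfied: (1,5), (4,0), (4,5), (5,5) — 4 in total.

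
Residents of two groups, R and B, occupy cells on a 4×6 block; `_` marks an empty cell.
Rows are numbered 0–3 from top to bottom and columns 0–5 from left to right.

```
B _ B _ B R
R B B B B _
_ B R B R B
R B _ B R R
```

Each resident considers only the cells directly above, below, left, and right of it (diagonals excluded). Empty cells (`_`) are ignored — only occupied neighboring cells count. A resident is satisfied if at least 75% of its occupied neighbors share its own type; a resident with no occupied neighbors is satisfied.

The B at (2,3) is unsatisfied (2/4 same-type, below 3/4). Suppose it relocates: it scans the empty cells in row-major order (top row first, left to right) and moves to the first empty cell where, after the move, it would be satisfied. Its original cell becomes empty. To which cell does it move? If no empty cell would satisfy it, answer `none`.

(0,1)

Vacating (2,3). Empty cells in order:
  (0,1): 3/3 same-type → satisfied — stop here.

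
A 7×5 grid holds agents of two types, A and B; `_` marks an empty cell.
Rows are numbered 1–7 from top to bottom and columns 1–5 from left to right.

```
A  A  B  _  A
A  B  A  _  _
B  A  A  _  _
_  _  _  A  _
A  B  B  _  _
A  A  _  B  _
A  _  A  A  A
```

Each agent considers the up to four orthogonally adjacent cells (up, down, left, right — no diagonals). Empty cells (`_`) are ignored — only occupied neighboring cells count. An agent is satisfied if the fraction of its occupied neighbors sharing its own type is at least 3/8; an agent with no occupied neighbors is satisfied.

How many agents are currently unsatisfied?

9

Row 1: (1,1)A 2/2 ✓ · (1,2)A 1/3 ✗ · (1,3)B 0/2 ✗ · (1,5)A 0/0 ✓
Row 2: (2,1)A 1/3 ✗ · (2,2)B 0/4 ✗ · (2,3)A 1/3 ✗
Row 3: (3,1)B 0/2 ✗ · (3,2)A 1/3 ✗ · (3,3)A 2/2 ✓
Row 4: (4,4)A 0/0 ✓
Row 5: (5,1)A 1/2 ✓ · (5,2)B 1/3 ✗ · (5,3)B 1/1 ✓
Row 6: (6,1)A 3/3 ✓ · (6,2)A 1/2 ✓ · (6,4)B 0/1 ✗
Row 7: (7,1)A 1/1 ✓ · (7,3)A 1/1 ✓ · (7,4)A 2/3 ✓ · (7,5)A 1/1 ✓
Unsatisfied: (1,2), (1,3), (2,1), (2,2), (2,3), (3,1), (3,2), (5,2), (6,4) — 9 in total.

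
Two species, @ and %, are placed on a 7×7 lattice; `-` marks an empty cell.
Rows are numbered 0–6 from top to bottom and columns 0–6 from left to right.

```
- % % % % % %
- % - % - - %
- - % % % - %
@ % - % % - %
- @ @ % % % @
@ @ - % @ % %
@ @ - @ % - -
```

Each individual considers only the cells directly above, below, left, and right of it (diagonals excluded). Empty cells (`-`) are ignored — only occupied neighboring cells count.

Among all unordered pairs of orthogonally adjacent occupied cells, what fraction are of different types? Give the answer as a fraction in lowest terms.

Scan each occupied cell's neighbors to the right and below so each pair is counted once.
Row 0: %(0,1)–%(0,2)= %(0,1)–%(1,1)= %(0,2)–%(0,3)= %(0,3)–%(0,4)= %(0,3)–%(1,3)= %(0,4)–%(0,5)= %(0,5)–%(0,6)= %(0,6)–%(1,6)=  → 0/8 unlike.
Row 1: %(1,3)–%(2,3)= %(1,6)–%(2,6)=  → 0/2 unlike.
Row 2: %(2,2)–%(2,3)= %(2,3)–%(2,4)= %(2,3)–%(3,3)= %(2,4)–%(3,4)= %(2,6)–%(3,6)=  → 0/5 unlike.
Row 3: @(3,0)–%(3,1)≠ %(3,1)–@(4,1)≠ %(3,3)–%(3,4)= %(3,3)–%(4,3)= %(3,4)–%(4,4)= %(3,6)–@(4,6)≠  → 3/6 unlike.
Row 4: @(4,1)–@(4,2)= @(4,1)–@(5,1)= @(4,2)–%(4,3)≠ %(4,3)–%(4,4)= %(4,3)–%(5,3)= %(4,4)–%(4,5)= %(4,4)–@(5,4)≠ %(4,5)–@(4,6)≠ %(4,5)–%(5,5)= @(4,6)–%(5,6)≠  → 4/10 unlike.
Row 5: @(5,0)–@(5,1)= @(5,0)–@(6,0)= @(5,1)–@(6,1)= %(5,3)–@(5,4)≠ %(5,3)–@(6,3)≠ @(5,4)–%(5,5)≠ @(5,4)–%(6,4)≠ %(5,5)–%(5,6)=  → 4/8 unlike.
Row 6: @(6,0)–@(6,1)= @(6,3)–%(6,4)≠  → 1/2 unlike.
Total adjacent occupied pairs: 41; unlike-type pairs: 12.
12/41 is already in lowest terms.

12/41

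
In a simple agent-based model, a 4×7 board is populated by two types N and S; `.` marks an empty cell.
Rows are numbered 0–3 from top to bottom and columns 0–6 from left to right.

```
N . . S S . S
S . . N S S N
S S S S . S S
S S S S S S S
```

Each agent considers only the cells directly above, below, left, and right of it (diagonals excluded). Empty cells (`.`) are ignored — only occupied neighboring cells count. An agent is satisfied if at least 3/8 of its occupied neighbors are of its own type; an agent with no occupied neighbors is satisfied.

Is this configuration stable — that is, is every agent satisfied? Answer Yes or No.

Row 0: (0,0)N 0/1 not · (0,3)S 1/2 satisfied · (0,4)S 2/2 satisfied · (0,6)S 0/1 not
Row 1: (1,0)S 1/2 satisfied · (1,3)N 0/3 not · (1,4)S 2/3 satisfied · (1,5)S 2/3 satisfied · (1,6)N 0/3 not
Row 2: (2,0)S 3/3 satisfied · (2,1)S 3/3 satisfied · (2,2)S 3/3 satisfied · (2,3)S 2/3 satisfied · (2,5)S 3/3 satisfied · (2,6)S 2/3 satisfied
Row 3: (3,0)S 2/2 satisfied · (3,1)S 3/3 satisfied · (3,2)S 3/3 satisfied · (3,3)S 3/3 satisfied · (3,4)S 2/2 satisfied · (3,5)S 3/3 satisfied · (3,6)S 2/2 satisfied
For instance (0,0) has only 0/1 same-type neighbors, below 3/8.

No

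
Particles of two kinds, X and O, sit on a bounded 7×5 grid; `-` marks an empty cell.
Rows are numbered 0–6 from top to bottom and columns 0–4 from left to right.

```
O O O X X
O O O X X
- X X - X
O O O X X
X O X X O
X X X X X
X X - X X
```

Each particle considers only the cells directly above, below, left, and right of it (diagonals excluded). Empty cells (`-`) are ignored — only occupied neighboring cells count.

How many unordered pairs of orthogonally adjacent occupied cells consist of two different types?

Scan each occupied cell's neighbors to the right and below so each pair is counted once.
Row 0: O(0,0)–O(0,1)= O(0,0)–O(1,0)= O(0,1)–O(0,2)= O(0,1)–O(1,1)= O(0,2)–X(0,3)≠ O(0,2)–O(1,2)= X(0,3)–X(0,4)= X(0,3)–X(1,3)= X(0,4)–X(1,4)=  → 1/9 unlike.
Row 1: O(1,0)–O(1,1)= O(1,1)–O(1,2)= O(1,1)–X(2,1)≠ O(1,2)–X(1,3)≠ O(1,2)–X(2,2)≠ X(1,3)–X(1,4)= X(1,4)–X(2,4)=  → 3/7 unlike.
Row 2: X(2,1)–X(2,2)= X(2,1)–O(3,1)≠ X(2,2)–O(3,2)≠ X(2,4)–X(3,4)=  → 2/4 unlike.
Row 3: O(3,0)–O(3,1)= O(3,0)–X(4,0)≠ O(3,1)–O(3,2)= O(3,1)–O(4,1)= O(3,2)–X(3,3)≠ O(3,2)–X(4,2)≠ X(3,3)–X(3,4)= X(3,3)–X(4,3)= X(3,4)–O(4,4)≠  → 4/9 unlike.
Row 4: X(4,0)–O(4,1)≠ X(4,0)–X(5,0)= O(4,1)–X(4,2)≠ O(4,1)–X(5,1)≠ X(4,2)–X(4,3)= X(4,2)–X(5,2)= X(4,3)–O(4,4)≠ X(4,3)–X(5,3)= O(4,4)–X(5,4)≠  → 5/9 unlike.
Row 5: X(5,0)–X(5,1)= X(5,0)–X(6,0)= X(5,1)–X(5,2)= X(5,1)–X(6,1)= X(5,2)–X(5,3)= X(5,3)–X(5,4)= X(5,3)–X(6,3)= X(5,4)–X(6,4)=  → 0/8 unlike.
Row 6: X(6,0)–X(6,1)= X(6,3)–X(6,4)=  → 0/2 unlike.
Total adjacent occupied pairs: 48; unlike-type pairs: 15.

15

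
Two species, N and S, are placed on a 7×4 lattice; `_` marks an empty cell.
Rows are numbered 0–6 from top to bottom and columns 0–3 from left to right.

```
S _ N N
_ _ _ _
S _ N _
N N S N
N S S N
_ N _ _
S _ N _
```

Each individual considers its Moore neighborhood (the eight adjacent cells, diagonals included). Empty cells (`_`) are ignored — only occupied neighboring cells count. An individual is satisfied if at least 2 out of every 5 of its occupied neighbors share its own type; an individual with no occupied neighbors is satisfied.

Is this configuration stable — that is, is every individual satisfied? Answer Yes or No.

Row 0: (0,0)S 0/0 ok · (0,2)N 1/1 ok · (0,3)N 1/1 ok
Row 2: (2,0)S 0/2 unhappy · (2,2)N 2/3 ok
Row 3: (3,0)N 2/4 ok · (3,1)N 3/7 ok · (3,2)S 2/6 unhappy · (3,3)N 2/4 ok
Row 4: (4,0)N 3/4 ok · (4,1)S 2/6 unhappy · (4,2)S 2/6 unhappy · (4,3)N 1/3 unhappy
Row 5: (5,1)N 2/5 ok
Row 6: (6,0)S 0/1 unhappy · (6,2)N 1/1 ok
For instance (2,0) has only 0/2 same-type neighbors, below 2/5.

No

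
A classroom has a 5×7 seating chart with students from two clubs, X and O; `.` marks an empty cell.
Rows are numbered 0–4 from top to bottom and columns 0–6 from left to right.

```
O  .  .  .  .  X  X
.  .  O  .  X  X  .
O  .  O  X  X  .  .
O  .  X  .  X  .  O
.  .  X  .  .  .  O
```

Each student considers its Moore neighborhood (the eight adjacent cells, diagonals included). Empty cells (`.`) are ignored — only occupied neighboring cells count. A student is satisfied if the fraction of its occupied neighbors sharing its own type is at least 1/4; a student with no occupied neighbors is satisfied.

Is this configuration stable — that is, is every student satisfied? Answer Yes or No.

(0,0)O 0/0 satisfied
(0,5)X 3/3 satisfied
(0,6)X 2/2 satisfied
(1,2)O 1/2 satisfied
(1,4)X 4/4 satisfied
(1,5)X 4/4 satisfied
(2,0)O 1/1 satisfied
(2,2)O 1/3 satisfied
(2,3)X 4/6 satisfied
(2,4)X 4/4 satisfied
(3,0)O 1/1 satisfied
(3,2)X 2/3 satisfied
(3,4)X 2/2 satisfied
(3,6)O 1/1 satisfied
(4,2)X 1/1 satisfied
(4,6)O 1/1 satisfied
All meet the threshold, so the configuration is stable.

Yes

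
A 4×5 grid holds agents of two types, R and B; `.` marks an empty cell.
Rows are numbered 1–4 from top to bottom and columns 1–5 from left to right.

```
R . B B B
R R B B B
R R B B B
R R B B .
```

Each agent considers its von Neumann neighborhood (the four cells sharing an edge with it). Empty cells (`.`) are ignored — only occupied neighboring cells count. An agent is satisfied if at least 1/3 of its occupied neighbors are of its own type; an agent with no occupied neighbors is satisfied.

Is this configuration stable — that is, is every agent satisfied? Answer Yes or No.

(1,1)R 1/1 ✓
(1,3)B 2/2 ✓
(1,4)B 3/3 ✓
(1,5)B 2/2 ✓
(2,1)R 3/3 ✓
(2,2)R 2/3 ✓
(2,3)B 3/4 ✓
(2,4)B 4/4 ✓
(2,5)B 3/3 ✓
(3,1)R 3/3 ✓
(3,2)R 3/4 ✓
(3,3)B 3/4 ✓
(3,4)B 4/4 ✓
(3,5)B 2/2 ✓
(4,1)R 2/2 ✓
(4,2)R 2/3 ✓
(4,3)B 2/3 ✓
(4,4)B 2/2 ✓
All meet the threshold, so the configuration is stable.

Yes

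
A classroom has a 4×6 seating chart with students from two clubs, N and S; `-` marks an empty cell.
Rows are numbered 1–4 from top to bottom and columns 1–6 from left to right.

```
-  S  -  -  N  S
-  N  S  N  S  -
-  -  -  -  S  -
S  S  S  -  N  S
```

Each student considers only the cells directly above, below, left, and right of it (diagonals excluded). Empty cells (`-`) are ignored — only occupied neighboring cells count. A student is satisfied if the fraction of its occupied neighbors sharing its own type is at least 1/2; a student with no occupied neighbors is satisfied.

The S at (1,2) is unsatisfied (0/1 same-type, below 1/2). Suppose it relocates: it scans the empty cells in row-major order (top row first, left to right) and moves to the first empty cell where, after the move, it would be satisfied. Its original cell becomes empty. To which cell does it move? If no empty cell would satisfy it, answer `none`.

Vacating (1,2). Empty cells in order:
  (1,1): 0/0 same-type → satisfied — stop here.

(1,1)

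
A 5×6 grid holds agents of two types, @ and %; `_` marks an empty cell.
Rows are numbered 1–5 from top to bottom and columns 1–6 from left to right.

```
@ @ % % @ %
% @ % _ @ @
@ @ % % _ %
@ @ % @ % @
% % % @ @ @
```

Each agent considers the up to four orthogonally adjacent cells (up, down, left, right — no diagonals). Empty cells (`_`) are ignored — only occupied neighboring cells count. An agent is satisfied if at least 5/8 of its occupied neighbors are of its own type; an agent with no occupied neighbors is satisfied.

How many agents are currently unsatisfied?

(1,1)@ 1/2 not
(1,2)@ 2/3 satisfied
(1,3)% 2/3 satisfied
(1,4)% 1/2 not
(1,5)@ 1/3 not
(1,6)% 0/2 not
(2,1)% 0/3 not
(2,2)@ 2/4 not
(2,3)% 2/3 satisfied
(2,5)@ 2/2 satisfied
(2,6)@ 1/3 not
(3,1)@ 2/3 satisfied
(3,2)@ 3/4 satisfied
(3,3)% 3/4 satisfied
(3,4)% 1/2 not
(3,6)% 0/2 not
(4,1)@ 2/3 satisfied
(4,2)@ 2/4 not
(4,3)% 2/4 not
(4,4)@ 1/4 not
(4,5)% 0/3 not
(4,6)@ 1/3 not
(5,1)% 1/2 not
(5,2)% 2/3 satisfied
(5,3)% 2/3 satisfied
(5,4)@ 2/3 satisfied
(5,5)@ 2/3 satisfied
(5,6)@ 2/2 satisfied
Unsatisfied: (1,1), (1,4), (1,5), (1,6), (2,1), (2,2), (2,6), (3,4), (3,6), (4,2), (4,3), (4,4), (4,5), (4,6), (5,1) — 15 in total.

15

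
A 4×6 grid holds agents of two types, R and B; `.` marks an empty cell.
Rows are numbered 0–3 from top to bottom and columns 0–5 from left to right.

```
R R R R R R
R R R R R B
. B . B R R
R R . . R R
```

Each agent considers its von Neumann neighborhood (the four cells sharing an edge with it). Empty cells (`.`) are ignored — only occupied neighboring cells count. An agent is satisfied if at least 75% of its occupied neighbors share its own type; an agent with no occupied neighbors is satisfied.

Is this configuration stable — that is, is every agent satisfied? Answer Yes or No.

(0,0)R 2/2 ✓
(0,1)R 3/3 ✓
(0,2)R 3/3 ✓
(0,3)R 3/3 ✓
(0,4)R 3/3 ✓
(0,5)R 1/2 ✗
(1,0)R 2/2 ✓
(1,1)R 3/4 ✓
(1,2)R 3/3 ✓
(1,3)R 3/4 ✓
(1,4)R 3/4 ✓
(1,5)B 0/3 ✗
(2,1)B 0/2 ✗
(2,3)B 0/2 ✗
(2,4)R 3/4 ✓
(2,5)R 2/3 ✗
(3,0)R 1/1 ✓
(3,1)R 1/2 ✗
(3,4)R 2/2 ✓
(3,5)R 2/2 ✓
For instance (0,5) has only 1/2 same-type neighbors, below 3/4.

No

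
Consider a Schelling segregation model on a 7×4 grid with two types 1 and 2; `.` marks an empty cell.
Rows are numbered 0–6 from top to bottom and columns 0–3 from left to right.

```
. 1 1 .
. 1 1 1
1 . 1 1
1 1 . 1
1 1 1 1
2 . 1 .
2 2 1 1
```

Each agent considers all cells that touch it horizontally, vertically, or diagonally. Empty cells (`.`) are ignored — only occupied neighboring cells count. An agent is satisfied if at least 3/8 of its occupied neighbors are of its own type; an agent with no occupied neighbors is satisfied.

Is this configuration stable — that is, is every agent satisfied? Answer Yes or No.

Yes

(0,1)1 3/3 satisfied
(0,2)1 4/4 satisfied
(1,1)1 5/5 satisfied
(1,2)1 6/6 satisfied
(1,3)1 4/4 satisfied
(2,0)1 3/3 satisfied
(2,2)1 6/6 satisfied
(2,3)1 4/4 satisfied
(3,0)1 4/4 satisfied
(3,1)1 6/6 satisfied
(3,3)1 4/4 satisfied
(4,0)1 3/4 satisfied
(4,1)1 5/6 satisfied
(4,2)1 5/5 satisfied
(4,3)1 3/3 satisfied
(5,0)2 2/4 satisfied
(5,2)1 5/6 satisfied
(6,0)2 2/2 satisfied
(6,1)2 2/4 satisfied
(6,2)1 2/3 satisfied
(6,3)1 2/2 satisfied
All meet the threshold, so the configuration is stable.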